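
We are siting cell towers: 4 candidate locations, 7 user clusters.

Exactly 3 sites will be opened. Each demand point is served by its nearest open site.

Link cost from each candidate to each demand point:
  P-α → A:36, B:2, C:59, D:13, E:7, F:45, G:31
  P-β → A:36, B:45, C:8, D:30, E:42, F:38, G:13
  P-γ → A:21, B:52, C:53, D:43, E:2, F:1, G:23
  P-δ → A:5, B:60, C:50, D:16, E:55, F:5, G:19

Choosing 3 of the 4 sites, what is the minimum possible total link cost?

Open {P-α, P-β, P-δ}.
  A→P-δ 5, B→P-α 2, C→P-β 8, D→P-α 13, E→P-α 7, F→P-δ 5, G→P-β 13  ⇒ total 53.
Compare {P-α, P-β, P-γ}: total 60.
Compare {P-β, P-γ, P-δ}: total 90.
No size-3 selection does better; minimum is 53.

53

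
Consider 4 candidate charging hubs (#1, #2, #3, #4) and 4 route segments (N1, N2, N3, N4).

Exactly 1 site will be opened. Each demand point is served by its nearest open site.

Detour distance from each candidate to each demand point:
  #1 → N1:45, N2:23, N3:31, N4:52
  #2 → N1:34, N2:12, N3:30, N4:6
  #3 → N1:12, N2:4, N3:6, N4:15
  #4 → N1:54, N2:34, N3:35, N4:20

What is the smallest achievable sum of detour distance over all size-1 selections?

37

Open {#3}.
  N1→#3 12, N2→#3 4, N3→#3 6, N4→#3 15  ⇒ total 37.
Compare {#2}: total 82.
Compare {#4}: total 143.
No size-1 selection does better; minimum is 37.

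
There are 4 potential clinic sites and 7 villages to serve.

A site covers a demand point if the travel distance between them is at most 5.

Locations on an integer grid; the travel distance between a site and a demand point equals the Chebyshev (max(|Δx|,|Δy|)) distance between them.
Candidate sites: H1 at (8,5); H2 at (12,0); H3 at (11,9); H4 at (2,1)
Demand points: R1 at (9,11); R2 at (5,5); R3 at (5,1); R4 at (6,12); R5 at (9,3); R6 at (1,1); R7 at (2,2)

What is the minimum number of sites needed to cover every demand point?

Coverage sets (demand points within 5 of each site):
  H1: {R2, R3, R5}
  H2: {R5}
  H3: {R1, R4}
  H4: {R2, R3, R6, R7}
No 2 sites suffice: every size-2 union leaves at least one demand point uncovered.
But {H1, H3, H4} covers everything, so the minimum is 3.

3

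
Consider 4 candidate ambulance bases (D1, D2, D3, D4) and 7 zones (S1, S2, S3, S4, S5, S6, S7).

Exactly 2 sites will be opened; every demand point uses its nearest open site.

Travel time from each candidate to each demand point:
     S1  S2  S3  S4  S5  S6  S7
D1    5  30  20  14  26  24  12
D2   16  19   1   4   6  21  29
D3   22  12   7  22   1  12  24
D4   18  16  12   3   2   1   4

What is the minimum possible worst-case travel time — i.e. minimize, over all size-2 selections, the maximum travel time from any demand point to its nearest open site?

14

Open {D1, D3}.
  Farthest demand point is S4 at travel time 14 (to D1); all others are ≤ 14.
With {D1, D4} the worst case is 16.
With {D2, D4} the worst case is 16.
No size-2 selection achieves below 14.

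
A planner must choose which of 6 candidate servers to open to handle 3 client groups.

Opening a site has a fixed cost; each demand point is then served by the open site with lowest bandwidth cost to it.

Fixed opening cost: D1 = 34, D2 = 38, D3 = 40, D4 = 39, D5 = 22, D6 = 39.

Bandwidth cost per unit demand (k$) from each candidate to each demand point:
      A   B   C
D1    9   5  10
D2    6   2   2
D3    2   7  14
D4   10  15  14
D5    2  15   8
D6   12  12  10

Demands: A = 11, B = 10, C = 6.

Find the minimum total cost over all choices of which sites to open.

114

Open {D2, D5}: assign each demand point to its cheapest open site.
  A→D5 11×2=22, B→D2 10×2=20, C→D2 6×2=12
  bandwidth cost 54, fixed 60 → total 114.
Compare {D2, D3}: bandwidth cost 54 + fixed 78 = 132.
Compare {D2}: bandwidth cost 98 + fixed 38 = 136.
Compare {D1, D2, D5}: bandwidth cost 54 + fixed 94 = 148.
All other subsets cost ≥ 132. Minimum total cost: 114.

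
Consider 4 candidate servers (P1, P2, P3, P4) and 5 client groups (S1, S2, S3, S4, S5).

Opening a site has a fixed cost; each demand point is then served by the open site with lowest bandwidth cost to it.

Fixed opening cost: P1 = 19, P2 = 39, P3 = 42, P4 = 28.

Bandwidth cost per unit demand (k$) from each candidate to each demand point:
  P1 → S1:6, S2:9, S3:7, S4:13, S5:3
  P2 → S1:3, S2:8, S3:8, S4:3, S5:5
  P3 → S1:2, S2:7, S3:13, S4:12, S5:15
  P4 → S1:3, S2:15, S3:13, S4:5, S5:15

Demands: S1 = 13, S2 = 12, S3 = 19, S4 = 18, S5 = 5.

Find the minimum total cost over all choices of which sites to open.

395

Open {P1, P2}: assign each demand point to its cheapest open site.
  S1→P2 13×3=39, S2→P2 12×8=96, S3→P1 19×7=133, S4→P2 18×3=54, S5→P1 5×3=15
  bandwidth cost 337, fixed 58 → total 395.
Compare {P2}: bandwidth cost 366 + fixed 39 = 405.
Compare {P1, P2, P3}: bandwidth cost 312 + fixed 100 = 412.
Compare {P2, P3}: bandwidth cost 341 + fixed 81 = 422.
All other subsets cost ≥ 405. Minimum total cost: 395.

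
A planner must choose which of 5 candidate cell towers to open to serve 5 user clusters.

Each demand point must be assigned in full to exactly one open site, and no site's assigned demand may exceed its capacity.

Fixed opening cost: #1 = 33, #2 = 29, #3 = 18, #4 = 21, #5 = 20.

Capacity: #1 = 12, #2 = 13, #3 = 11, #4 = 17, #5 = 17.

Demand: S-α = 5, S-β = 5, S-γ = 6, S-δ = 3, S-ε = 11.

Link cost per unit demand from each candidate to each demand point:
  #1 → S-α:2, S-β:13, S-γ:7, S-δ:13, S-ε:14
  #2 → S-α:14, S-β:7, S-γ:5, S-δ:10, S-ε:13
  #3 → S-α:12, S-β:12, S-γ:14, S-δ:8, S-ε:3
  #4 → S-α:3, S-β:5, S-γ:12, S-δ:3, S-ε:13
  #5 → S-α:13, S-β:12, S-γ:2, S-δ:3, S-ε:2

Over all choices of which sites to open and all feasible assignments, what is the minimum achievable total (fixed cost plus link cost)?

124

Open {#4, #5}; cheapest assignment that respects the capacities:
  #4 (cap 17, load 13): S-α, S-β, S-δ — cost 5×3 + 5×5 + 3×3 = 49
  #5 (cap 17, load 17): S-γ, S-ε — cost 6×2 + 11×2 = 34
  Shipping 83, fixed 41 → total 124.
  Any other capacity-feasible assignment to {#4, #5} ships for at least 83.
Compare {#3, #4, #5}: its best feasible assignment gives total 142.
Compare {#1, #4, #5}: its best feasible assignment gives total 152.
Every other set of open sites that can feasibly serve all demand totals ≥ 142 even under its best assignment. Minimum: 124.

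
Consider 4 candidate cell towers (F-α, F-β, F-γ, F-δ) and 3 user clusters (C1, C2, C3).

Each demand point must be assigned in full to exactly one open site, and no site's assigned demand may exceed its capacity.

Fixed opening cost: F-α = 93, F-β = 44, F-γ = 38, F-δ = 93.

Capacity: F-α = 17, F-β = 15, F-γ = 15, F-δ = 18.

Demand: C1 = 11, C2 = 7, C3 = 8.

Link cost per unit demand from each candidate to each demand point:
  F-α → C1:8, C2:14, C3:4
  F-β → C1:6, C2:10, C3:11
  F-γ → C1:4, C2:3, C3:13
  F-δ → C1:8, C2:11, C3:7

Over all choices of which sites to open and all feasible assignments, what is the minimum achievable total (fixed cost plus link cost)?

273

Open {F-β, F-γ}; cheapest assignment that respects the capacities:
  F-β (cap 15, load 11): C1 — cost 11×6 = 66
  F-γ (cap 15, load 15): C2, C3 — cost 7×3 + 8×13 = 125
  Shipping 191, fixed 82 → total 273.
  Any other capacity-feasible assignment to {F-β, F-γ} ships for at least 191.
Compare {F-α, F-β, F-γ}: its best feasible assignment gives total 294.
Compare {F-α, F-γ}: its best feasible assignment gives total 305.
Every other set of open sites that can feasibly serve all demand totals ≥ 294 even under its best assignment. Minimum: 273.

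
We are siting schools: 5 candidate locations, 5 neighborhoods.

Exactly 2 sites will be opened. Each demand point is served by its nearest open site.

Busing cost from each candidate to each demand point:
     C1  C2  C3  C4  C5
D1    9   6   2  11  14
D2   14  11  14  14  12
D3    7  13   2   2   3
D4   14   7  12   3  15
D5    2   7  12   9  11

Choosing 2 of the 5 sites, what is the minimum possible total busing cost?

16

Open {D3, D5}.
  C1→D5 2, C2→D5 7, C3→D3 2, C4→D3 2, C5→D3 3  ⇒ total 16.
Compare {D1, D3}: total 20.
Compare {D3, D4}: total 21.
No size-2 selection does better; minimum is 16.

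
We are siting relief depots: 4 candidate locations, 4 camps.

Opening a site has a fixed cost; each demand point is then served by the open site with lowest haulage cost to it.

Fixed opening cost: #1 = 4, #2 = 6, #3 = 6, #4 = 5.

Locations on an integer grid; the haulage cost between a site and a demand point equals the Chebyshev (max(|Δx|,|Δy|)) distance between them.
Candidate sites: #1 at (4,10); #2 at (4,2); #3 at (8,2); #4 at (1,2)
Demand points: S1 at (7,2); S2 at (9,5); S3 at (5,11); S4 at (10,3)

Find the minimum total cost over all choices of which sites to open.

17

Open {#1, #3}: assign each demand point to its cheapest open site.
  S1→#3 1, S2→#3 3, S3→#1 1, S4→#3 2
  haulage cost 7, fixed 10 → total 17.
Compare {#3}: haulage cost 15 + fixed 6 = 21.
Compare {#1, #3, #4}: haulage cost 7 + fixed 15 = 22.
Compare {#1, #2, #3}: haulage cost 7 + fixed 16 = 23.
All other subsets cost ≥ 21. Minimum total cost: 17.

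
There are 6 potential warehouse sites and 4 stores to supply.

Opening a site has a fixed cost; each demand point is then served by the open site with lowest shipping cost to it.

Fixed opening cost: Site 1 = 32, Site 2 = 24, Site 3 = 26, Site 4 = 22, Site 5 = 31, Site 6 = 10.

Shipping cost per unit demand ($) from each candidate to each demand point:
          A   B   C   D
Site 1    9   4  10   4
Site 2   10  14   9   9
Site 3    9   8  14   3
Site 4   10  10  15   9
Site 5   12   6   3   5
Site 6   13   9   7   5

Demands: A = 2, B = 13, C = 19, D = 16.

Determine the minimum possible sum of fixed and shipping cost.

254

Open {Site 1, Site 5}: assign each demand point to its cheapest open site.
  A→Site 1 2×9=18, B→Site 1 13×4=52, C→Site 5 19×3=57, D→Site 1 16×4=64
  shipping cost 191, fixed 63 → total 254.
Compare {Site 3, Site 5}: shipping cost 201 + fixed 57 = 258.
Compare {Site 1, Site 3, Site 5}: shipping cost 175 + fixed 89 = 264.
Compare {Site 1, Site 5, Site 6}: shipping cost 191 + fixed 73 = 264.
All other subsets cost ≥ 258. Minimum total cost: 254.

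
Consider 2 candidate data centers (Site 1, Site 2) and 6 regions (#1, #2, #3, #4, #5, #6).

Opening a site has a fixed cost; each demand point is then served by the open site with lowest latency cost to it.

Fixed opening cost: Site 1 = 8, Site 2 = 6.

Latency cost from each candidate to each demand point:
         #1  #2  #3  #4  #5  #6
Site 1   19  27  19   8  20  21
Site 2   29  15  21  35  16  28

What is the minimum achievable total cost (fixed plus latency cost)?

112

Open {Site 1, Site 2}: assign each demand point to its cheapest open site.
  #1→Site 1 19, #2→Site 2 15, #3→Site 1 19, #4→Site 1 8, #5→Site 2 16, #6→Site 1 21
  latency cost 98, fixed 14 → total 112.
Compare {Site 1}: latency cost 114 + fixed 8 = 122.
Compare {Site 2}: latency cost 144 + fixed 6 = 150.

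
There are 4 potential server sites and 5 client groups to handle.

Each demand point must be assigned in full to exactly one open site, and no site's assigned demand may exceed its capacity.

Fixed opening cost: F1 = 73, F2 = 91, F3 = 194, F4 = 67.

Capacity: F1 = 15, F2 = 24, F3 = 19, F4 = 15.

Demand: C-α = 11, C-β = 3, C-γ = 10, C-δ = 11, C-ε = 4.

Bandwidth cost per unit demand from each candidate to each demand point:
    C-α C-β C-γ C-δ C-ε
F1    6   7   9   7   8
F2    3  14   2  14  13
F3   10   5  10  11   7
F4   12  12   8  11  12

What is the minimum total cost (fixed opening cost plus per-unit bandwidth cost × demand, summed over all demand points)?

368

Open {F1, F2}; cheapest assignment that respects the capacities:
  F1 (cap 15, load 15): C-δ, C-ε — cost 11×7 + 4×8 = 109
  F2 (cap 24, load 24): C-α, C-β, C-γ — cost 11×3 + 3×14 + 10×2 = 95
  Shipping 204, fixed 164 → total 368.
  Any other capacity-feasible assignment to {F1, F2} ships for at least 204.
Compare {F2, F4}: its best feasible assignment gives total 422.
Compare {F1, F2, F4}: its best feasible assignment gives total 429.
Every other set of open sites that can feasibly serve all demand totals ≥ 422 even under its best assignment. Minimum: 368.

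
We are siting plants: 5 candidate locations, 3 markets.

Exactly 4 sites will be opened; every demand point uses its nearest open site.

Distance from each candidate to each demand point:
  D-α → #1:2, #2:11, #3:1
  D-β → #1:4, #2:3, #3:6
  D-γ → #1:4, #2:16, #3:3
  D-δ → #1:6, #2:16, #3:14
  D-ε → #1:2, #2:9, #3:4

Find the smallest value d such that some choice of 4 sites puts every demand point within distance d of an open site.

Open {D-α, D-β, D-γ, D-δ}.
  Farthest demand point is #2 at distance 3 (to D-β); all others are ≤ 3.
With {D-α, D-β, D-γ, D-ε} the worst case is 3.
With {D-α, D-β, D-δ, D-ε} the worst case is 3.
No size-4 selection achieves below 3.

3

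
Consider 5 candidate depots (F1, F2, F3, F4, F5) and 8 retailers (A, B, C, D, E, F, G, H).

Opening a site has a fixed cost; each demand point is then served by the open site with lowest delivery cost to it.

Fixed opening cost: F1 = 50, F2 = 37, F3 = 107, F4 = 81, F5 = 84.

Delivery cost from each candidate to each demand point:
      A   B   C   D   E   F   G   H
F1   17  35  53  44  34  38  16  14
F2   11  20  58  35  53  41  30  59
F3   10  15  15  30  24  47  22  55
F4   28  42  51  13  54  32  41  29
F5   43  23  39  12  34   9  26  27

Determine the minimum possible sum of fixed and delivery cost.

Open {F5}: assign each demand point to its cheapest open site.
  A→F5 43, B→F5 23, C→F5 39, D→F5 12, E→F5 34, F→F5 9, G→F5 26, H→F5 27
  delivery cost 213, fixed 84 → total 297.
Compare {F1, F5}: delivery cost 164 + fixed 134 = 298.
Compare {F2, F5}: delivery cost 178 + fixed 121 = 299.
Compare {F1}: delivery cost 251 + fixed 50 = 301.
All other subsets cost ≥ 298. Minimum total cost: 297.

297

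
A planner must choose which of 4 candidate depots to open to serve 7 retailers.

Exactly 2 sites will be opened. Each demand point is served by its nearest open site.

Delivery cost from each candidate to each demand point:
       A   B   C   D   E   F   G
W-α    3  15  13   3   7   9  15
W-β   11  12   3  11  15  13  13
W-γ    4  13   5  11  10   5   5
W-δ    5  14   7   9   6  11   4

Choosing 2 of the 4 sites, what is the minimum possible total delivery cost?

Open {W-α, W-γ}.
  A→W-α 3, B→W-γ 13, C→W-γ 5, D→W-α 3, E→W-α 7, F→W-γ 5, G→W-γ 5  ⇒ total 41.
Compare {W-α, W-δ}: total 46.
Compare {W-γ, W-δ}: total 46.
No size-2 selection does better; minimum is 41.

41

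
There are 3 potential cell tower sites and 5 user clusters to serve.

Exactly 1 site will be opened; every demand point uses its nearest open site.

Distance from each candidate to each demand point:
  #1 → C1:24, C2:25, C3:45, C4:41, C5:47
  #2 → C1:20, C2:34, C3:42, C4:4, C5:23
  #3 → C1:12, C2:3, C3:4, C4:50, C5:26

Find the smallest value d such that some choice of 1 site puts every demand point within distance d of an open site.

42

Open {#2}.
  Farthest demand point is C3 at distance 42 (to #2); all others are ≤ 42.
With {#1} the worst case is 47.
With {#3} the worst case is 50.
No size-1 selection achieves below 42.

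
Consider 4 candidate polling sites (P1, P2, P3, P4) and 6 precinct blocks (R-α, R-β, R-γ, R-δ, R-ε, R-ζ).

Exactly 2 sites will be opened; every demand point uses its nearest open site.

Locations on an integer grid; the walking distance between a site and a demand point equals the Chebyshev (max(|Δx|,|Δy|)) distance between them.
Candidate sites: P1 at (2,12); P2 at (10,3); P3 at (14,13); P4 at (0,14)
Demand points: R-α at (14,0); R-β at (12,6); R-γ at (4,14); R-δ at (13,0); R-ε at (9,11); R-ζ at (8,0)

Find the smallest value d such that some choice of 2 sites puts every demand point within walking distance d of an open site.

7

Open {P1, P2}.
  Farthest demand point is R-ε at walking distance 7 (to P1); all others are ≤ 7.
With {P2, P4} the worst case is 8.
With {P2, P3} the worst case is 10.
No size-2 selection achieves below 7.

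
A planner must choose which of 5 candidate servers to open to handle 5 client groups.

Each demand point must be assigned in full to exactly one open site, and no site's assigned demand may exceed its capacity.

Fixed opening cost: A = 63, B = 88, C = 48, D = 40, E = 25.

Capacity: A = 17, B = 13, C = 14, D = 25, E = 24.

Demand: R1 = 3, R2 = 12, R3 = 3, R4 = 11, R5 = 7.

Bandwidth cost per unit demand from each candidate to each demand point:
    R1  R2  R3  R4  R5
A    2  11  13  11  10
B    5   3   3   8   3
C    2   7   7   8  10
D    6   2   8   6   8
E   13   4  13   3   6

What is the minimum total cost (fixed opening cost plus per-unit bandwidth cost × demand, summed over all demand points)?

206

Open {D, E}; cheapest assignment that respects the capacities:
  D (cap 25, load 18): R1, R2, R3 — cost 3×6 + 12×2 + 3×8 = 66
  E (cap 24, load 18): R4, R5 — cost 11×3 + 7×6 = 75
  Shipping 141, fixed 65 → total 206.
  Any other capacity-feasible assignment to {D, E} ships for at least 141.
Compare {B, E}: its best feasible assignment gives total 239.
Compare {C, D, E}: its best feasible assignment gives total 239.
Every other set of open sites that can feasibly serve all demand totals ≥ 239 even under its best assignment. Minimum: 206.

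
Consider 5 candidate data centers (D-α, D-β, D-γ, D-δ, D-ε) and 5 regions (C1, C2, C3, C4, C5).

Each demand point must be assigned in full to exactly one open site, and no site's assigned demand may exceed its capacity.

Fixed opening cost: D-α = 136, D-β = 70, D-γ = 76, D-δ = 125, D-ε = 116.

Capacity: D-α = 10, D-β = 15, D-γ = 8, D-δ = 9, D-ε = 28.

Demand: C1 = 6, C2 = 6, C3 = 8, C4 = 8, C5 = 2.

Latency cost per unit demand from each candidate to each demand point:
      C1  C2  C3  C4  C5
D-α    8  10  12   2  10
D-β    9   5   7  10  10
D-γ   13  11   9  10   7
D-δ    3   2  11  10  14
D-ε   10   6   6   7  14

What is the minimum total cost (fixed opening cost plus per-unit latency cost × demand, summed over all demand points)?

Open {D-β, D-ε}; cheapest assignment that respects the capacities:
  D-β (cap 15, load 14): C1, C2, C5 — cost 6×9 + 6×5 + 2×10 = 104
  D-ε (cap 28, load 16): C3, C4 — cost 8×6 + 8×7 = 104
  Shipping 208, fixed 186 → total 394.
  Any other capacity-feasible assignment to {D-β, D-ε} ships for at least 208.
Compare {D-γ, D-ε}: its best feasible assignment gives total 406.
Compare {D-δ, D-ε}: its best feasible assignment gives total 427.
Every other set of open sites that can feasibly serve all demand totals ≥ 406 even under its best assignment. Minimum: 394.

394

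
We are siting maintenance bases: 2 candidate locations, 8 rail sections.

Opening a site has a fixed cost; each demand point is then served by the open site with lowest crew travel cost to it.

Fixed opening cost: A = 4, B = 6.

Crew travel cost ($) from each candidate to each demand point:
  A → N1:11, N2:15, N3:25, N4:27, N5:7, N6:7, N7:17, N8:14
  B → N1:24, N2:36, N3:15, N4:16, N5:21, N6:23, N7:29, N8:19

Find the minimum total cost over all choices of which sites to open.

Open {A, B}: assign each demand point to its cheapest open site.
  N1→A 11, N2→A 15, N3→B 15, N4→B 16, N5→A 7, N6→A 7, N7→A 17, N8→A 14
  crew travel cost 102, fixed 10 → total 112.
Compare {A}: crew travel cost 123 + fixed 4 = 127.
Compare {B}: crew travel cost 183 + fixed 6 = 189.

112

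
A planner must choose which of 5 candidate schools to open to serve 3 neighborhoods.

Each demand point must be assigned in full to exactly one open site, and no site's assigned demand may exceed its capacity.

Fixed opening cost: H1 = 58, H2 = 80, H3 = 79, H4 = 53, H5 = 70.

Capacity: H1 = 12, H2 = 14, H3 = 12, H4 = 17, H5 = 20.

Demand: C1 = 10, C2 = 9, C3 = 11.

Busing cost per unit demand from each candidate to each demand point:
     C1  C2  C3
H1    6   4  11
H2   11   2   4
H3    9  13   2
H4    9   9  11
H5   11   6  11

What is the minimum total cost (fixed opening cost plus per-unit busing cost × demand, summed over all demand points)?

Open {H1, H2, H3}; cheapest assignment that respects the capacities:
  H1 (cap 12, load 10): C1 — cost 10×6 = 60
  H2 (cap 14, load 9): C2 — cost 9×2 = 18
  H3 (cap 12, load 11): C3 — cost 11×2 = 22
  Shipping 100, fixed 217 → total 317.
  Any other capacity-feasible assignment to {H1, H2, H3} ships for at least 100.
Compare {H3, H5}: its best feasible assignment gives total 335.
Compare {H1, H3, H4}: its best feasible assignment gives total 338.
Every other set of open sites that can feasibly serve all demand totals ≥ 335 even under its best assignment. Minimum: 317.

317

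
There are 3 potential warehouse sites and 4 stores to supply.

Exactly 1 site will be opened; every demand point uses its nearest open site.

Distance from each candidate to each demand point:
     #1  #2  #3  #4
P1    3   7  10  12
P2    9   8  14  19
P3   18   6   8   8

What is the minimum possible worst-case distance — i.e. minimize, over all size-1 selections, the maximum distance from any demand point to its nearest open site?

12

Open {P1}.
  Farthest demand point is #4 at distance 12 (to P1); all others are ≤ 12.
With {P3} the worst case is 18.
With {P2} the worst case is 19.
No size-1 selection achieves below 12.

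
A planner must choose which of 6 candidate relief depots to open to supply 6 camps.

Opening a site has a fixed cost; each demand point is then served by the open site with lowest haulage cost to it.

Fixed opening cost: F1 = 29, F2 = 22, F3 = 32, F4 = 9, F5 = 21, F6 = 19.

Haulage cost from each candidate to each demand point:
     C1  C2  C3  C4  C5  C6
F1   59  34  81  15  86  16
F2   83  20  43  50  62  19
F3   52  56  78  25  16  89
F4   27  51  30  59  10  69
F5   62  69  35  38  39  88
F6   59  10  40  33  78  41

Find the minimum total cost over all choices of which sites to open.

165

Open {F1, F4, F6}: assign each demand point to its cheapest open site.
  C1→F4 27, C2→F6 10, C3→F4 30, C4→F1 15, C5→F4 10, C6→F1 16
  haulage cost 108, fixed 57 → total 165.
Compare {F1, F4}: haulage cost 132 + fixed 38 = 170.
Compare {F1, F2, F4}: haulage cost 118 + fixed 60 = 178.
Compare {F4, F6}: haulage cost 151 + fixed 28 = 179.
All other subsets cost ≥ 170. Minimum total cost: 165.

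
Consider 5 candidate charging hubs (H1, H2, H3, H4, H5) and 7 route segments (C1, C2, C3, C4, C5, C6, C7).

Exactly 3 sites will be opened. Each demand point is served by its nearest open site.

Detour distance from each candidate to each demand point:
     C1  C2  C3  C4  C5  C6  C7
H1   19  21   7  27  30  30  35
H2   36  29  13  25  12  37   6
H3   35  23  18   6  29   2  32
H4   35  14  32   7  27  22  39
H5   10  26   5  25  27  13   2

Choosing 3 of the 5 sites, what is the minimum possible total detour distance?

Open {H2, H3, H5}.
  C1→H5 10, C2→H3 23, C3→H5 5, C4→H3 6, C5→H2 12, C6→H3 2, C7→H5 2  ⇒ total 60.
Compare {H2, H4, H5}: total 63.
Compare {H3, H4, H5}: total 66.
No size-3 selection does better; minimum is 60.

60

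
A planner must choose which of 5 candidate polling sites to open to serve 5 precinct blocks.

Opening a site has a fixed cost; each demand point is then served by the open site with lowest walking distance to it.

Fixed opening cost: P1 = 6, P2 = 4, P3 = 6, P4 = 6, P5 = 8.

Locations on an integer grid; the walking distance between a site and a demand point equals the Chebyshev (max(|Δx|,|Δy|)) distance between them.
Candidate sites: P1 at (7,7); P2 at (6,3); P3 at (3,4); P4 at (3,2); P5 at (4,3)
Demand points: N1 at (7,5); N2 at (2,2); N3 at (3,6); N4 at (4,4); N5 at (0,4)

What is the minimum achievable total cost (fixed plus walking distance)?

18

Open {P3}: assign each demand point to its cheapest open site.
  N1→P3 4, N2→P3 2, N3→P3 2, N4→P3 1, N5→P3 3
  walking distance 12, fixed 6 → total 18.
Compare {P4}: walking distance 14 + fixed 6 = 20.
Compare {P2, P3}: walking distance 10 + fixed 10 = 20.
Compare {P2}: walking distance 17 + fixed 4 = 21.
All other subsets cost ≥ 20. Minimum total cost: 18.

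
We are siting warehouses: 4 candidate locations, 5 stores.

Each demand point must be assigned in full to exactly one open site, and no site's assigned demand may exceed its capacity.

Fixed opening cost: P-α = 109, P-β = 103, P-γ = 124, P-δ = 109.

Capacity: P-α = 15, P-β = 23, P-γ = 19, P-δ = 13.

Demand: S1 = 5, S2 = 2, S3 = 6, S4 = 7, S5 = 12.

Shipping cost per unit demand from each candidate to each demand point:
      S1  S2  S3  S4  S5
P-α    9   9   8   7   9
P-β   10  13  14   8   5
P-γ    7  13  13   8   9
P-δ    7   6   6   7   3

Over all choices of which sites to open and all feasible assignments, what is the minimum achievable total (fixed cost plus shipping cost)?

Open {P-β, P-δ}; cheapest assignment that respects the capacities:
  P-β (cap 23, load 19): S4, S5 — cost 7×8 + 12×5 = 116
  P-δ (cap 13, load 13): S1, S2, S3 — cost 5×7 + 2×6 + 6×6 = 83
  Shipping 199, fixed 212 → total 411.
  Any other capacity-feasible assignment to {P-β, P-δ} ships for at least 199.
Compare {P-α, P-β}: its best feasible assignment gives total 437.
Compare {P-γ, P-δ}: its best feasible assignment gives total 480.
Every other set of open sites that can feasibly serve all demand totals ≥ 437 even under its best assignment. Minimum: 411.

411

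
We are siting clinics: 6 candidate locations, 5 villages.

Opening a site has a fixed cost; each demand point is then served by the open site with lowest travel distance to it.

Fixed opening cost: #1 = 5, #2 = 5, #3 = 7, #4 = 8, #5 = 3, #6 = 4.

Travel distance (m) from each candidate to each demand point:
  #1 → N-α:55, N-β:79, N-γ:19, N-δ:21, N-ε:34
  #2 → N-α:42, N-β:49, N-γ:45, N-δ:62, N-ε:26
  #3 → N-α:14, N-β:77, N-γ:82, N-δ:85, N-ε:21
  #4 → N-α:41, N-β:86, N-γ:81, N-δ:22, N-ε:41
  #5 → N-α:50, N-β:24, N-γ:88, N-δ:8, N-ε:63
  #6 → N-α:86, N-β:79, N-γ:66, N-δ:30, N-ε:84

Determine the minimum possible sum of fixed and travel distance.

Open {#1, #3, #5}: assign each demand point to its cheapest open site.
  N-α→#3 14, N-β→#5 24, N-γ→#1 19, N-δ→#5 8, N-ε→#3 21
  travel distance 86, fixed 15 → total 101.
Compare {#1, #3, #5, #6}: travel distance 86 + fixed 19 = 105.
Compare {#1, #2, #3, #5}: travel distance 86 + fixed 20 = 106.
Compare {#1, #3, #4, #5}: travel distance 86 + fixed 23 = 109.
All other subsets cost ≥ 105. Minimum total cost: 101.

101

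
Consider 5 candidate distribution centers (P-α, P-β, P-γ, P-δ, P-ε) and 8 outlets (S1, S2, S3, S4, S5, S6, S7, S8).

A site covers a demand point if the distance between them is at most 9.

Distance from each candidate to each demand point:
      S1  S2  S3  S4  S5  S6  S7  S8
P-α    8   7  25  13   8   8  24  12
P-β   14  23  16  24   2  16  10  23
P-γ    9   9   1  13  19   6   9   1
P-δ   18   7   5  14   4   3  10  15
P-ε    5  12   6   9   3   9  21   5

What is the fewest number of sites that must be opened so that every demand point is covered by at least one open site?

2

Coverage sets (demand points within 9 of each site):
  P-α: {S1, S2, S5, S6}
  P-β: {S5}
  P-γ: {S1, S2, S3, S6, S7, S8}
  P-δ: {S2, S3, S5, S6}
  P-ε: {S1, S3, S4, S5, S6, S8}
No single site covers all 8 demand points.
But {P-γ, P-ε} covers everything, so the minimum is 2.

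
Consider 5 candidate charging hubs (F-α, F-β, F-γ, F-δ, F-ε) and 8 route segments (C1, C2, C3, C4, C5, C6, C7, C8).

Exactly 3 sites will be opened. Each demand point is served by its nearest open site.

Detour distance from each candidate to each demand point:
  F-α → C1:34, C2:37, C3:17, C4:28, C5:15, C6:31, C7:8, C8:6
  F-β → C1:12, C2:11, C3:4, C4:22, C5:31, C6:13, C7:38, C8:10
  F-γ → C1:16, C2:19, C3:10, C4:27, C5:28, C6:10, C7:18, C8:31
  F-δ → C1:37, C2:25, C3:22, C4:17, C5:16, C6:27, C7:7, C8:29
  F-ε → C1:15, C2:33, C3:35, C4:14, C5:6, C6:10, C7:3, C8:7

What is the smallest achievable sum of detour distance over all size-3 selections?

66

Open {F-α, F-β, F-ε}.
  C1→F-β 12, C2→F-β 11, C3→F-β 4, C4→F-ε 14, C5→F-ε 6, C6→F-ε 10, C7→F-ε 3, C8→F-α 6  ⇒ total 66.
Compare {F-β, F-γ, F-ε}: total 67.
Compare {F-β, F-δ, F-ε}: total 67.
No size-3 selection does better; minimum is 66.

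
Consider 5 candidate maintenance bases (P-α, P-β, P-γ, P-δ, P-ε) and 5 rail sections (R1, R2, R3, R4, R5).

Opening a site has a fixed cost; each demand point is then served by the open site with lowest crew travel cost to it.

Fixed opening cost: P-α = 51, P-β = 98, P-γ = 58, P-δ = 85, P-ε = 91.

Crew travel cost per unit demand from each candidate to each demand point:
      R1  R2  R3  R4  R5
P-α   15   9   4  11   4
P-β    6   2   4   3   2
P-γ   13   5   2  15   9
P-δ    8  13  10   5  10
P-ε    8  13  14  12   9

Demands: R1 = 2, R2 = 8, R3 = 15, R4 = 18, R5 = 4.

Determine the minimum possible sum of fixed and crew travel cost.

Open {P-β}: assign each demand point to its cheapest open site.
  R1→P-β 2×6=12, R2→P-β 8×2=16, R3→P-β 15×4=60, R4→P-β 18×3=54, R5→P-β 4×2=8
  crew travel cost 150, fixed 98 → total 248.
Compare {P-β, P-γ}: crew travel cost 120 + fixed 156 = 276.
Compare {P-α, P-β}: crew travel cost 150 + fixed 149 = 299.
Compare {P-α, P-β, P-γ}: crew travel cost 120 + fixed 207 = 327.
All other subsets cost ≥ 276. Minimum total cost: 248.

248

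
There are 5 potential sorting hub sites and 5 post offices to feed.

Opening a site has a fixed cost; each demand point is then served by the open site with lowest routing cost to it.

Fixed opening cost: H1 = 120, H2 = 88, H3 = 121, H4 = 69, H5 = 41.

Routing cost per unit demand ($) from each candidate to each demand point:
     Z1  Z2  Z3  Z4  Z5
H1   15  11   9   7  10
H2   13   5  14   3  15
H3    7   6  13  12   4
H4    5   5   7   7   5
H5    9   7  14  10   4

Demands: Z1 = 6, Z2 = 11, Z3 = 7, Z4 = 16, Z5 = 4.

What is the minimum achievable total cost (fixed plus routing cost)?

Open {H4}: assign each demand point to its cheapest open site.
  Z1→H4 6×5=30, Z2→H4 11×5=55, Z3→H4 7×7=49, Z4→H4 16×7=112, Z5→H4 4×5=20
  routing cost 266, fixed 69 → total 335.
Compare {H2, H4}: routing cost 202 + fixed 157 = 359.
Compare {H4, H5}: routing cost 262 + fixed 110 = 372.
Compare {H2, H4, H5}: routing cost 198 + fixed 198 = 396.
All other subsets cost ≥ 359. Minimum total cost: 335.

335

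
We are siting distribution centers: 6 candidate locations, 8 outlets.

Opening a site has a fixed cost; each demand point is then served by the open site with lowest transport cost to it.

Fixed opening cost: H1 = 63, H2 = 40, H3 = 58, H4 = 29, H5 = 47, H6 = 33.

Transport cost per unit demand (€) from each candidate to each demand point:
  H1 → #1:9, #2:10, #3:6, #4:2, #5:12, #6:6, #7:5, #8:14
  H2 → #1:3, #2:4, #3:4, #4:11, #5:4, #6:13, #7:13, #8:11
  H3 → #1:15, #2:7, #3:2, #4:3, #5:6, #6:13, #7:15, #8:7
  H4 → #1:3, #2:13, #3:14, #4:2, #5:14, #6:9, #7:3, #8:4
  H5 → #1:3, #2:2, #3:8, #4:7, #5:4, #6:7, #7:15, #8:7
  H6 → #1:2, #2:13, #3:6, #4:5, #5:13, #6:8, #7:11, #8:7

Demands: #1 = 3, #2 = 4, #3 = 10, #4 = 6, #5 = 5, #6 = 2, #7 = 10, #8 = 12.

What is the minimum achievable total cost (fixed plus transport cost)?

Open {H2, H4}: assign each demand point to its cheapest open site.
  #1→H2 3×3=9, #2→H2 4×4=16, #3→H2 10×4=40, #4→H4 6×2=12, #5→H2 5×4=20, #6→H4 2×9=18, #7→H4 10×3=30, #8→H4 12×4=48
  transport cost 193, fixed 69 → total 262.
Compare {H3, H4}: transport cost 195 + fixed 87 = 282.
Compare {H2, H4, H6}: transport cost 188 + fixed 102 = 290.
Compare {H3, H4, H5}: transport cost 161 + fixed 134 = 295.
All other subsets cost ≥ 282. Minimum total cost: 262.

262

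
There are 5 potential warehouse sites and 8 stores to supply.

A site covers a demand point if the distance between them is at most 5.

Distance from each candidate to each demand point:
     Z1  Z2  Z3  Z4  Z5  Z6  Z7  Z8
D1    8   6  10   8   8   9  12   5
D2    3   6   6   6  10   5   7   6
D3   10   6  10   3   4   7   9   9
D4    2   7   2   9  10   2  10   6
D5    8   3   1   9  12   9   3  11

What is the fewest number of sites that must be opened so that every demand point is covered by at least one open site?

Coverage sets (demand points within 5 of each site):
  D1: {Z8}
  D2: {Z1, Z6}
  D3: {Z4, Z5}
  D4: {Z1, Z3, Z6}
  D5: {Z2, Z3, Z7}
No 3 sites suffice: every size-3 union leaves at least one demand point uncovered.
But {D1, D2, D3, D5} covers everything, so the minimum is 4.

4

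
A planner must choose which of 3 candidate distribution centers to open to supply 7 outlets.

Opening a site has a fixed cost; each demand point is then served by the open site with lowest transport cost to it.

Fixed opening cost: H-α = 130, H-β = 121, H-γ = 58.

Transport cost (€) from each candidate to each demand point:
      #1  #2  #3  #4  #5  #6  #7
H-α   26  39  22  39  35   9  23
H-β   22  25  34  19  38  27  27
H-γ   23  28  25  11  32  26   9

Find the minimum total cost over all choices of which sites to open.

212

Open {H-γ}: assign each demand point to its cheapest open site.
  #1→H-γ 23, #2→H-γ 28, #3→H-γ 25, #4→H-γ 11, #5→H-γ 32, #6→H-γ 26, #7→H-γ 9
  transport cost 154, fixed 58 → total 212.
Compare {H-β}: transport cost 192 + fixed 121 = 313.
Compare {H-α, H-γ}: transport cost 134 + fixed 188 = 322.
Compare {H-α}: transport cost 193 + fixed 130 = 323.
All other subsets cost ≥ 313. Minimum total cost: 212.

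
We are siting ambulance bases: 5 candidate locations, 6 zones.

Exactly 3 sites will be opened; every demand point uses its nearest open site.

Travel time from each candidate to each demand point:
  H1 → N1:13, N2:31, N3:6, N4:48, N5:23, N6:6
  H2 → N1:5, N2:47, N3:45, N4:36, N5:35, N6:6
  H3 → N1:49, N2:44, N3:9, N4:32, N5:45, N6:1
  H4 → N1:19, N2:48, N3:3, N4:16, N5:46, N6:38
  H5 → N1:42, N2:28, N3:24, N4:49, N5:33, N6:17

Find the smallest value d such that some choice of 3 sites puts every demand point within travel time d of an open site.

Open {H1, H4, H5}.
  Farthest demand point is N2 at travel time 28 (to H5); all others are ≤ 28.
With {H1, H2, H4} the worst case is 31.
With {H1, H3, H4} the worst case is 31.
No size-3 selection achieves below 28.

28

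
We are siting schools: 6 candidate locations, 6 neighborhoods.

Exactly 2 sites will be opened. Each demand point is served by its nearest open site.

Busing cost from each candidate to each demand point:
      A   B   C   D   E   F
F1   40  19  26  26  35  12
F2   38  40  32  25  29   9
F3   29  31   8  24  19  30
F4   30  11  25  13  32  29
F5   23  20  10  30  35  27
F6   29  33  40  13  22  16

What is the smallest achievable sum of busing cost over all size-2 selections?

Open {F5, F6}.
  A→F5 23, B→F5 20, C→F5 10, D→F6 13, E→F6 22, F→F6 16  ⇒ total 104.
Compare {F3, F4}: total 109.
Compare {F1, F3}: total 111.
No size-2 selection does better; minimum is 104.

104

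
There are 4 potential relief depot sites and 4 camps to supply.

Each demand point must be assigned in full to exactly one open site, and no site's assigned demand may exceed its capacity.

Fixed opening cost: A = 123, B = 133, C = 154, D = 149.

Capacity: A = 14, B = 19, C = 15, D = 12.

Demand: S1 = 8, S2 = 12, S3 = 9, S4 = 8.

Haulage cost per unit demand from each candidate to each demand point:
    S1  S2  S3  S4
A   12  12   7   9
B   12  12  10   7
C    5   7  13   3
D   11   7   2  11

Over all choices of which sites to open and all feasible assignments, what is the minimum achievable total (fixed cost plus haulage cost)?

690

Open {B, C, D}; cheapest assignment that respects the capacities:
  B (cap 19, load 16): S1, S4 — cost 8×12 + 8×7 = 152
  C (cap 15, load 12): S2 — cost 12×7 = 84
  D (cap 12, load 9): S3 — cost 9×2 = 18
  Shipping 254, fixed 436 → total 690.
  Any other capacity-feasible assignment to {B, C, D} ships for at least 254.
Compare {A, B, D}: its best feasible assignment gives total 704.
Compare {A, B, C}: its best feasible assignment gives total 709.
Every other set of open sites that can feasibly serve all demand totals ≥ 704 even under its best assignment. Minimum: 690.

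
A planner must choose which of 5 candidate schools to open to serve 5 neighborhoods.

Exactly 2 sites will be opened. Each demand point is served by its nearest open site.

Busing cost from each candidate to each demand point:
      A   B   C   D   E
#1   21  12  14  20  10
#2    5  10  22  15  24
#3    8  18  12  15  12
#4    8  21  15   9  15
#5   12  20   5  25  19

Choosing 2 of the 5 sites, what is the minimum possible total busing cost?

Open {#1, #4}.
  A→#4 8, B→#1 12, C→#1 14, D→#4 9, E→#1 10  ⇒ total 53.
Compare {#1, #2}: total 54.
Compare {#2, #3}: total 54.
No size-2 selection does better; minimum is 53.

53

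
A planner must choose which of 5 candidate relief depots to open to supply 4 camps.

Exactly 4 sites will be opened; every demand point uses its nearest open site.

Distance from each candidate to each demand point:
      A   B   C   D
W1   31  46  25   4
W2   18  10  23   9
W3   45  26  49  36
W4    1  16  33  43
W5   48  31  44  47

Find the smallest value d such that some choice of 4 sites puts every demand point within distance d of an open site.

Open {W1, W2, W3, W4}.
  Farthest demand point is C at distance 23 (to W2); all others are ≤ 23.
With {W1, W2, W3, W5} the worst case is 23.
With {W1, W2, W4, W5} the worst case is 23.
No size-4 selection achieves below 23.

23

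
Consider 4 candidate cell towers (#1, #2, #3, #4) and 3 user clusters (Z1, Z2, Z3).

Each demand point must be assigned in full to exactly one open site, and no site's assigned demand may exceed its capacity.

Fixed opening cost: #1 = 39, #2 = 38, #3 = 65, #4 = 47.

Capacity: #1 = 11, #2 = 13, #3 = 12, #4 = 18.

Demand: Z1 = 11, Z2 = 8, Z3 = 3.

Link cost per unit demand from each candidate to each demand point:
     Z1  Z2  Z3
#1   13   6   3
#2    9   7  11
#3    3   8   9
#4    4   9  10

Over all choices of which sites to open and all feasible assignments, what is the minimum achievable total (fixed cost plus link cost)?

187

Open {#1, #4}; cheapest assignment that respects the capacities:
  #1 (cap 11, load 11): Z2, Z3 — cost 8×6 + 3×3 = 57
  #4 (cap 18, load 11): Z1 — cost 11×4 = 44
  Shipping 101, fixed 86 → total 187.
  Any other capacity-feasible assignment to {#1, #4} ships for at least 101.
Compare {#1, #3}: its best feasible assignment gives total 194.
Compare {#2, #4}: its best feasible assignment gives total 215.
Every other set of open sites that can feasibly serve all demand totals ≥ 194 even under its best assignment. Minimum: 187.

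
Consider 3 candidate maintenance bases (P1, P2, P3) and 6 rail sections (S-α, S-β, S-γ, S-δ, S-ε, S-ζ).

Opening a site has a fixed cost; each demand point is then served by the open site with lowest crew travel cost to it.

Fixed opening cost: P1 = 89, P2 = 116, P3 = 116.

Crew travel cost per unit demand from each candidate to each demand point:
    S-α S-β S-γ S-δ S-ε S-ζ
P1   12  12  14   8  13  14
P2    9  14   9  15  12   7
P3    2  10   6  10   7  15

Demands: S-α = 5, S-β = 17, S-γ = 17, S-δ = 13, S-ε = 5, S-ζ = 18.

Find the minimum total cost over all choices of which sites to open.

Open {P2, P3}: assign each demand point to its cheapest open site.
  S-α→P3 5×2=10, S-β→P3 17×10=170, S-γ→P3 17×6=102, S-δ→P3 13×10=130, S-ε→P3 5×7=35, S-ζ→P2 18×7=126
  crew travel cost 573, fixed 232 → total 805.
Compare {P3}: crew travel cost 717 + fixed 116 = 833.
Compare {P1, P2, P3}: crew travel cost 547 + fixed 321 = 868.
Compare {P1, P3}: crew travel cost 673 + fixed 205 = 878.
All other subsets cost ≥ 833. Minimum total cost: 805.

805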